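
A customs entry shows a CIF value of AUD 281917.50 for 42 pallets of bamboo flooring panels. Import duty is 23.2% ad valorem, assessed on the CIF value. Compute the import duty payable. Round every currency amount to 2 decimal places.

Import duty = 281917.50 × 23.2% = 65404.86

Import duty: AUD 65404.86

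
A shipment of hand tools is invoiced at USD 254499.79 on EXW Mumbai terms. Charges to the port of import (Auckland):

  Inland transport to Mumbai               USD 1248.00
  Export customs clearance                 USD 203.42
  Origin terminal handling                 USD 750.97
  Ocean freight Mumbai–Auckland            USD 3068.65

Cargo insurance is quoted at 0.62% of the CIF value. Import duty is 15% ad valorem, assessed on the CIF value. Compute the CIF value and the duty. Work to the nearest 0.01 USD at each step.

CIF value: USD 261391.46; import duty: USD 39208.72

Let C be the CIF value. C = EXW price + pre-shipment costs + freight + 0.62% × C
C − 0.62% × C = 254499.79 + 1248.00 + 203.42 + 750.97 + 3068.65
0.9938 × C = 259770.83
C = 259770.83 / 0.9938 = 261391.46
Insurance premium = 0.62% × 261391.46 = 1620.63
Import duty = 261391.46 × 15% = 39208.72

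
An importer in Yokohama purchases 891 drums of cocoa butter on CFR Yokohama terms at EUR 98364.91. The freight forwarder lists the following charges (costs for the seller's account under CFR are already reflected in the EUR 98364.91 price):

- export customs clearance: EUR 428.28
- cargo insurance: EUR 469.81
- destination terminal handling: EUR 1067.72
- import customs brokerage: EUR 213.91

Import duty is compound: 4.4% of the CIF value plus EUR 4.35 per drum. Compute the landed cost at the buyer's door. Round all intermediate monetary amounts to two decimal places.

Total landed cost: EUR 108340.93

CFR: the seller pays costs through ocean freight to the destination port, but not insurance.
Already in the invoice (seller's account under CFR): export clearance — exclude.
CIF value = CFR price + insurance = 98364.91 + 469.81 = 98834.72
Ad valorem component: 98834.72 × 4.4% = 4348.73
Specific component: 891 × 4.35 = 3875.85
Import duty = 4348.73 + 3875.85 = 8224.58
Buyer bears: insurance 469.81 + destination terminal 1067.72 + brokerage 213.91 + duty 8224.58 = 9976.02
Landed cost = invoice 98364.91 + 9976.02 = 108340.93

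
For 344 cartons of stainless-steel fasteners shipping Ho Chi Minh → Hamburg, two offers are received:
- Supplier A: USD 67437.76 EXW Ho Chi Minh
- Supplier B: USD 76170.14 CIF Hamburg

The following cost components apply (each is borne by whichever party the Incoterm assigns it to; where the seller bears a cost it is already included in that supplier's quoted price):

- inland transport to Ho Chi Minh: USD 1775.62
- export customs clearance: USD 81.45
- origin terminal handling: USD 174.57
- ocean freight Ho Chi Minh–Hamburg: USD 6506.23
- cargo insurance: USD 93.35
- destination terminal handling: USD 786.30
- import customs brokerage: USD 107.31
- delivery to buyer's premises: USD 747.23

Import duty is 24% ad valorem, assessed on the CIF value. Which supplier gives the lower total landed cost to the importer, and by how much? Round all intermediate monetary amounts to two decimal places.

Supplier A (EXW):
CIF value = EXW price + inland to port + export clearance + origin terminal + freight + insurance = 67437.76 + 1775.62 + 81.45 + 174.57 + 6506.23 + 93.35 = 76068.98
Import duty = 76068.98 × 24% = 18256.56
Buyer bears (A): 1775.62 + 81.45 + 174.57 + 6506.23 + 93.35 + 786.30 + 107.31 + 747.23 = 10272.06
Landed cost (A) = invoice 67437.76 + 10272.06 + duty 18256.56 = 95966.38
Supplier B (CIF):
The CIF price already equals the CIF value: 76170.14
Import duty = 76170.14 × 24% = 18280.83
Buyer bears (B): 786.30 + 107.31 + 747.23 = 1640.84
Landed cost (B) = invoice 76170.14 + 1640.84 + duty 18280.83 = 96091.81
Difference = |95966.38 − 96091.81| = 125.43

Supplier A is cheaper by USD 125.43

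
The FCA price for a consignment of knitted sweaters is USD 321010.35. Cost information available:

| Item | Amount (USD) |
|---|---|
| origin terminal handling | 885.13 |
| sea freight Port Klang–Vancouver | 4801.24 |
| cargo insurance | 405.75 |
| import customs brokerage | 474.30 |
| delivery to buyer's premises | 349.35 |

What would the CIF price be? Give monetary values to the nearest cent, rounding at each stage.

CIF price: USD 327102.47

Not relevant to the conversion: delivery, brokerage — on the buyer under both terms; not part of either seller's price.
From FCA to CIF, the seller additionally bears: origin terminal, freight, insurance.
CIF price = 321010.35 + 885.13 + 4801.24 + 405.75 = 327102.47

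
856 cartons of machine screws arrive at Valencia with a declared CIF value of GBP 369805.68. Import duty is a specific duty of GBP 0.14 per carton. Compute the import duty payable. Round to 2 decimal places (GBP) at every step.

Import duty = 856 × 0.14 = 119.84

Import duty: GBP 119.84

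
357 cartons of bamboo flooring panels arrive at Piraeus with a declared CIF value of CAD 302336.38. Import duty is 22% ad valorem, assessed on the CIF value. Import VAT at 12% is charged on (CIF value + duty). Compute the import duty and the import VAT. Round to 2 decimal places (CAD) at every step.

Import duty = 302336.38 × 22% = 66514.00
VAT base = CIF + duty = 302336.38 + 66514.00 = 368850.38
Import VAT = 368850.38 × 12% = 44262.05

Import duty: CAD 66514.00; import VAT: CAD 44262.05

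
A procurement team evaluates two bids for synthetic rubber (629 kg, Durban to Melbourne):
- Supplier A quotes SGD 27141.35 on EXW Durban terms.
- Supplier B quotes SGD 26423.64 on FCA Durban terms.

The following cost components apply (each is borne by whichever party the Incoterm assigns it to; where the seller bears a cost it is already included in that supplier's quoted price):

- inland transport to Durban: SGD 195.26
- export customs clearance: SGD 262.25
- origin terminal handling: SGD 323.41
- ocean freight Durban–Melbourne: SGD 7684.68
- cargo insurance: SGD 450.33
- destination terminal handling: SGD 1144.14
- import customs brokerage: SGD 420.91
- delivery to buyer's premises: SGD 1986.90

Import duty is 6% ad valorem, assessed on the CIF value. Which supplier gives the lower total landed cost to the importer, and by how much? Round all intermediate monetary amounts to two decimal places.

Supplier A (EXW):
CIF value = EXW price + inland to port + export clearance + origin terminal + freight + insurance = 27141.35 + 195.26 + 262.25 + 323.41 + 7684.68 + 450.33 = 36057.28
Import duty = 36057.28 × 6% = 2163.44
Buyer bears (A): 195.26 + 262.25 + 323.41 + 7684.68 + 450.33 + 1144.14 + 420.91 + 1986.90 = 12467.88
Landed cost (A) = invoice 27141.35 + 12467.88 + duty 2163.44 = 41772.67
Supplier B (FCA):
CIF value = FCA price + origin terminal + freight + insurance = 26423.64 + 323.41 + 7684.68 + 450.33 = 34882.06
Import duty = 34882.06 × 6% = 2092.92
Buyer bears (B): 323.41 + 7684.68 + 450.33 + 1144.14 + 420.91 + 1986.90 = 12010.37
Landed cost (B) = invoice 26423.64 + 12010.37 + duty 2092.92 = 40526.93
Difference = |41772.67 − 40526.93| = 1245.74

Supplier B is cheaper by SGD 1245.74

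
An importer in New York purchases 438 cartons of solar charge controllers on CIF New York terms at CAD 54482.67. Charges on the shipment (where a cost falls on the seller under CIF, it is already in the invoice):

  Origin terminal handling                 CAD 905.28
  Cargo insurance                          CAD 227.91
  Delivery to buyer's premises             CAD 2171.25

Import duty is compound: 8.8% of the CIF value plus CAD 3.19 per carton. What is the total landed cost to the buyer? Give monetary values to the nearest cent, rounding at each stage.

CIF: the seller pays costs through ocean freight and marine insurance to the destination port.
Already in the invoice (seller's account under CIF): origin terminal, insurance — exclude.
The CIF price already equals the CIF value: 54482.67
Ad valorem component: 54482.67 × 8.8% = 4794.47
Specific component: 438 × 3.19 = 1397.22
Import duty = 4794.47 + 1397.22 = 6191.69
Buyer bears: delivery 2171.25 + duty 6191.69 = 8362.94
Landed cost = invoice 54482.67 + 8362.94 = 62845.61

Total landed cost: CAD 62845.61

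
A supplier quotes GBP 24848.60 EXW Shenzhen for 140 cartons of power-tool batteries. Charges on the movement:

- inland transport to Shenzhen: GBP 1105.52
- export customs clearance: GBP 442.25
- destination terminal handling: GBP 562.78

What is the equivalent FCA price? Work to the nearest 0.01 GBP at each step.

Not relevant to the conversion: destination terminal — on the buyer under both terms; not part of either seller's price.
From EXW to FCA, the seller additionally bears: inland to port, export clearance.
FCA price = 24848.60 + 1105.52 + 442.25 = 26396.37

FCA price: GBP 26396.37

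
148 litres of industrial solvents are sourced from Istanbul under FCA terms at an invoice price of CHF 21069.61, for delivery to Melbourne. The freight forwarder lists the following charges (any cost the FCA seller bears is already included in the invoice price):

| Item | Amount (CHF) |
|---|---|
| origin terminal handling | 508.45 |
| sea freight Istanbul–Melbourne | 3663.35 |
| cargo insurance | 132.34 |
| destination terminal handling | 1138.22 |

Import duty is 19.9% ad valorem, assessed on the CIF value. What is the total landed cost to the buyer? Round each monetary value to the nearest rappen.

Total landed cost: CHF 31561.35

FCA: the seller delivers export-cleared goods to the carrier; the buyer bears costs from that point.
CIF value = FCA price + origin terminal + freight + insurance = 21069.61 + 508.45 + 3663.35 + 132.34 = 25373.75
Import duty = 25373.75 × 19.9% = 5049.38
Buyer bears: origin terminal 508.45 + freight 3663.35 + insurance 132.34 + destination terminal 1138.22 + duty 5049.38 = 10491.74
Landed cost = invoice 21069.61 + 10491.74 = 31561.35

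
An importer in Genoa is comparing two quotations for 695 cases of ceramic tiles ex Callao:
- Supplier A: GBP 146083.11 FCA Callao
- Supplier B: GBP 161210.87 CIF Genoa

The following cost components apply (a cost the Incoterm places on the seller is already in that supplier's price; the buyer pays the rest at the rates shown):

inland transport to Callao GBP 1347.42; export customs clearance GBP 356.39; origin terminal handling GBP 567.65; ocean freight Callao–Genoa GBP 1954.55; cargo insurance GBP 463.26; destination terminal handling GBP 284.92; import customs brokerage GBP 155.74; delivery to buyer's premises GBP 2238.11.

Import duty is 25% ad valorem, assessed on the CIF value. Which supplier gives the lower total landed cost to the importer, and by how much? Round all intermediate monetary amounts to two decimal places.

Supplier A (FCA):
CIF value = FCA price + origin terminal + freight + insurance = 146083.11 + 567.65 + 1954.55 + 463.26 = 149068.57
Import duty = 149068.57 × 25% = 37267.14
Buyer bears (A): 567.65 + 1954.55 + 463.26 + 284.92 + 155.74 + 2238.11 = 5664.23
Landed cost (A) = invoice 146083.11 + 5664.23 + duty 37267.14 = 189014.48
Supplier B (CIF):
The CIF price already equals the CIF value: 161210.87
Import duty = 161210.87 × 25% = 40302.72
Buyer bears (B): 284.92 + 155.74 + 2238.11 = 2678.77
Landed cost (B) = invoice 161210.87 + 2678.77 + duty 40302.72 = 204192.36
Difference = |189014.48 − 204192.36| = 15177.88

Supplier A is cheaper by GBP 15177.88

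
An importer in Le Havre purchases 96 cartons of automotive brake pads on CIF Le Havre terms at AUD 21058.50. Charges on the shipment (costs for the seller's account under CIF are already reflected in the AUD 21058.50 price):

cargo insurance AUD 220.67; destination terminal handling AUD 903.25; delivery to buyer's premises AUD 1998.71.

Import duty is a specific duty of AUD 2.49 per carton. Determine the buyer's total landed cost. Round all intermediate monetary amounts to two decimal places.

Total landed cost: AUD 24199.50

CIF: the seller pays costs through ocean freight and marine insurance to the destination port.
Already in the invoice (seller's account under CIF): insurance — exclude.
The CIF price already equals the CIF value: 21058.50
Import duty = 96 × 2.49 = 239.04
Buyer bears: destination terminal 903.25 + delivery 1998.71 + duty 239.04 = 3141.00
Landed cost = invoice 21058.50 + 3141.00 = 24199.50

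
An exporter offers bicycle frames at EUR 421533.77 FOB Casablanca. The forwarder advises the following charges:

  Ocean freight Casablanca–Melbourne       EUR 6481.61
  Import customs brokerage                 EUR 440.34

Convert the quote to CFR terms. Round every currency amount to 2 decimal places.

CFR price: EUR 428015.38

Not relevant to the conversion: brokerage — on the buyer under both terms; not part of either seller's price.
From FOB to CFR, the seller additionally bears: freight.
CFR price = 421533.77 + 6481.61 = 428015.38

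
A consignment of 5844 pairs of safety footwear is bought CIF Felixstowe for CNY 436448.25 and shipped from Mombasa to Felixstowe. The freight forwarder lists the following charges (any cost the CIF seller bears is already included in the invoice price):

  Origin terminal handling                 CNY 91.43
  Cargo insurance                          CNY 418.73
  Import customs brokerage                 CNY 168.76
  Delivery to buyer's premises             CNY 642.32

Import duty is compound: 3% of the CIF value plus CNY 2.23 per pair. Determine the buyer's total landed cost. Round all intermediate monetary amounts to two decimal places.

Total landed cost: CNY 463384.90

CIF: the seller pays costs through ocean freight and marine insurance to the destination port.
Already in the invoice (seller's account under CIF): origin terminal, insurance — exclude.
The CIF price already equals the CIF value: 436448.25
Ad valorem component: 436448.25 × 3% = 13093.45
Specific component: 5844 × 2.23 = 13032.12
Import duty = 13093.45 + 13032.12 = 26125.57
Buyer bears: brokerage 168.76 + delivery 642.32 + duty 26125.57 = 26936.65
Landed cost = invoice 436448.25 + 26936.65 = 463384.90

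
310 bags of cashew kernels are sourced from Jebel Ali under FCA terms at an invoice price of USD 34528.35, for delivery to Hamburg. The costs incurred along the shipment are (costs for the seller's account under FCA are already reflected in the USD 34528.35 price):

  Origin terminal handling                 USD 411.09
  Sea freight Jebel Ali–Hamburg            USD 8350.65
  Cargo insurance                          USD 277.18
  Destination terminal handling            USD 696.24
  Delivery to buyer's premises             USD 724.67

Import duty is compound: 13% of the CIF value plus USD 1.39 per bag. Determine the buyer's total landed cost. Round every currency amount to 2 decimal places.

Total landed cost: USD 51082.83

FCA: the seller delivers export-cleared goods to the carrier; the buyer bears costs from that point.
CIF value = FCA price + origin terminal + freight + insurance = 34528.35 + 411.09 + 8350.65 + 277.18 = 43567.27
Ad valorem component: 43567.27 × 13% = 5663.75
Specific component: 310 × 1.39 = 430.90
Import duty = 5663.75 + 430.90 = 6094.65
Buyer bears: origin terminal 411.09 + freight 8350.65 + insurance 277.18 + destination terminal 696.24 + delivery 724.67 + duty 6094.65 = 16554.48
Landed cost = invoice 34528.35 + 16554.48 = 51082.83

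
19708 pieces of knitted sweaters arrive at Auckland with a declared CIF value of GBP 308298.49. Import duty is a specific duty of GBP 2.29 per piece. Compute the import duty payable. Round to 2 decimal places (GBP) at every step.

Import duty = 19708 × 2.29 = 45131.32

Import duty: GBP 45131.32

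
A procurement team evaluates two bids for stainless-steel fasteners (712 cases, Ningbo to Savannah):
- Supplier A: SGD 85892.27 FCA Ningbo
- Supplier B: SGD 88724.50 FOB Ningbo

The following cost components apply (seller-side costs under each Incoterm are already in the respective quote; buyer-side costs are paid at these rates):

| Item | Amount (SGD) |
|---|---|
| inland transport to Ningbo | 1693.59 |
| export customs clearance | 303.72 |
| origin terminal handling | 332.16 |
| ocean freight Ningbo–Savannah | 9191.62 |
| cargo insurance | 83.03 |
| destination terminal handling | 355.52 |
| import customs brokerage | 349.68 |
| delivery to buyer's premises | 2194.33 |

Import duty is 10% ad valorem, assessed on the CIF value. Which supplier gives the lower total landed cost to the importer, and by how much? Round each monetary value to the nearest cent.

Supplier A (FCA):
CIF value = FCA price + origin terminal + freight + insurance = 85892.27 + 332.16 + 9191.62 + 83.03 = 95499.08
Import duty = 95499.08 × 10% = 9549.91
Buyer bears (A): 332.16 + 9191.62 + 83.03 + 355.52 + 349.68 + 2194.33 = 12506.34
Landed cost (A) = invoice 85892.27 + 12506.34 + duty 9549.91 = 107948.52
Supplier B (FOB):
CIF value = FOB price + freight + insurance = 88724.50 + 9191.62 + 83.03 = 97999.15
Import duty = 97999.15 × 10% = 9799.92
Buyer bears (B): 9191.62 + 83.03 + 355.52 + 349.68 + 2194.33 = 12174.18
Landed cost (B) = invoice 88724.50 + 12174.18 + duty 9799.92 = 110698.60
Difference = |107948.52 − 110698.60| = 2750.08

Supplier A is cheaper by SGD 2750.08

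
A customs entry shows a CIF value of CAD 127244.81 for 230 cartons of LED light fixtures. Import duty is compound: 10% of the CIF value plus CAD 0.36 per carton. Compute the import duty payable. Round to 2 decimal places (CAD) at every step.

Import duty: CAD 12807.28

Ad valorem component: 127244.81 × 10% = 12724.48
Specific component: 230 × 0.36 = 82.80
Import duty = 12724.48 + 82.80 = 12807.28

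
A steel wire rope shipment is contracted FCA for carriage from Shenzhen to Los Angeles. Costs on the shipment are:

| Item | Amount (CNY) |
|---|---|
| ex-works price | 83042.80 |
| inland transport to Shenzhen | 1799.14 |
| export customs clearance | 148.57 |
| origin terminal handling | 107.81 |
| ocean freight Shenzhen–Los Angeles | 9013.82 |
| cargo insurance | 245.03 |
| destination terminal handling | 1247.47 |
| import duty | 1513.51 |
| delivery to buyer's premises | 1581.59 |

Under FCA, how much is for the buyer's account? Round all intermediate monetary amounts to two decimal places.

FCA: the seller delivers export-cleared goods to the carrier; the buyer bears costs from that point.
Seller's account: goods 83042.80 + inland to port 1799.14 + export clearance 148.57 = 84990.51
Buyer's account: origin terminal 107.81 + freight 9013.82 + insurance 245.03 + destination terminal 1247.47 + duty 1513.51 + delivery 1581.59 = 13709.23

Buyer's account: CNY 13709.23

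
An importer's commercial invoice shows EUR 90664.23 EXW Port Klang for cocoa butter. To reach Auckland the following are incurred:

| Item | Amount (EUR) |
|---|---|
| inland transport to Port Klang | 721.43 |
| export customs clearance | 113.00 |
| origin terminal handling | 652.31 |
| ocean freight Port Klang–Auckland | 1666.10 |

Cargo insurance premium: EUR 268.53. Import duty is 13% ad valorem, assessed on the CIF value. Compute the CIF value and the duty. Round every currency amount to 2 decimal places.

CIF = EXW price + pre-shipment costs + freight + insurance
CIF = 90664.23 + 721.43 + 113.00 + 652.31 + 1666.10 + 268.53 = 94085.60
Import duty = 94085.60 × 13% = 12231.13

CIF value: EUR 94085.60; import duty: EUR 12231.13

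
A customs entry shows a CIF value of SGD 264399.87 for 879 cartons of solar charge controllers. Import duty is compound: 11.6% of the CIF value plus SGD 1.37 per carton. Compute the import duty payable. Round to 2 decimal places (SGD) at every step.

Import duty: SGD 31874.61

Ad valorem component: 264399.87 × 11.6% = 30670.38
Specific component: 879 × 1.37 = 1204.23
Import duty = 30670.38 + 1204.23 = 31874.61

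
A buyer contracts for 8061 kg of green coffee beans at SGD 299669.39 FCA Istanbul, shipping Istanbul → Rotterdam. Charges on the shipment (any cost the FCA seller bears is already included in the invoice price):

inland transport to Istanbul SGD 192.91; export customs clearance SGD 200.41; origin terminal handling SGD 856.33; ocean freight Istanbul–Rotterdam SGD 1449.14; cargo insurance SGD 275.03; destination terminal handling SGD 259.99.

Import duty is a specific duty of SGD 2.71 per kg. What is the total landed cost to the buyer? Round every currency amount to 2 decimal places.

Total landed cost: SGD 324355.19

FCA: the seller delivers export-cleared goods to the carrier; the buyer bears costs from that point.
Already in the invoice (seller's account under FCA): inland to port, export clearance — exclude.
CIF value = FCA price + origin terminal + freight + insurance = 299669.39 + 856.33 + 1449.14 + 275.03 = 302249.89
Import duty = 8061 × 2.71 = 21845.31
Buyer bears: origin terminal 856.33 + freight 1449.14 + insurance 275.03 + destination terminal 259.99 + duty 21845.31 = 24685.80
Landed cost = invoice 299669.39 + 24685.80 = 324355.19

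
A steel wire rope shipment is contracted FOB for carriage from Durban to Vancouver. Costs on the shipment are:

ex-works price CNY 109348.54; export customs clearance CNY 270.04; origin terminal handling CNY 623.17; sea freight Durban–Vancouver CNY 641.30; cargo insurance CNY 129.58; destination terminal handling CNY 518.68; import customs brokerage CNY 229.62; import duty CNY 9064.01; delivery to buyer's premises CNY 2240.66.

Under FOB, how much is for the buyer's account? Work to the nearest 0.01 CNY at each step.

Buyer's account: CNY 12823.85

FOB: the seller bears costs until goods are on board at the origin port; the buyer bears freight, insurance and all costs thereafter.
Seller's account: goods 109348.54 + export clearance 270.04 + origin terminal 623.17 = 110241.75
Buyer's account: freight 641.30 + insurance 129.58 + destination terminal 518.68 + brokerage 229.62 + duty 9064.01 + delivery 2240.66 = 12823.85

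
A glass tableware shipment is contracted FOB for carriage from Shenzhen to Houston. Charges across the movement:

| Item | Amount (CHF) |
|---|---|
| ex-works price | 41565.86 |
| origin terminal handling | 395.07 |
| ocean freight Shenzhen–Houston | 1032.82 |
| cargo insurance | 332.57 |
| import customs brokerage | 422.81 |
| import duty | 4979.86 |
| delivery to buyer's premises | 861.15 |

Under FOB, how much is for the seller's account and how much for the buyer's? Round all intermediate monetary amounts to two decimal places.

Seller: CHF 41960.93; buyer: CHF 7629.21

FOB: the seller bears costs until goods are on board at the origin port; the buyer bears freight, insurance and all costs thereafter.
Seller's account: goods 41565.86 + origin terminal 395.07 = 41960.93
Buyer's account: freight 1032.82 + insurance 332.57 + brokerage 422.81 + duty 4979.86 + delivery 861.15 = 7629.21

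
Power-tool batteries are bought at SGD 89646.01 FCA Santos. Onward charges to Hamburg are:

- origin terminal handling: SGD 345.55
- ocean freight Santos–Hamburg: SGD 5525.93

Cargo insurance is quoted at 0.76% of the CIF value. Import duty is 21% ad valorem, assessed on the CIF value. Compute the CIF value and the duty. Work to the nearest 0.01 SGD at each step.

CIF value: SGD 96248.98; import duty: SGD 20212.29

Let C be the CIF value. C = FCA price + pre-shipment costs + freight + 0.76% × C
C − 0.76% × C = 89646.01 + 345.55 + 5525.93
0.9924 × C = 95517.49
C = 95517.49 / 0.9924 = 96248.98
Insurance premium = 0.76% × 96248.98 = 731.49
Import duty = 96248.98 × 21% = 20212.29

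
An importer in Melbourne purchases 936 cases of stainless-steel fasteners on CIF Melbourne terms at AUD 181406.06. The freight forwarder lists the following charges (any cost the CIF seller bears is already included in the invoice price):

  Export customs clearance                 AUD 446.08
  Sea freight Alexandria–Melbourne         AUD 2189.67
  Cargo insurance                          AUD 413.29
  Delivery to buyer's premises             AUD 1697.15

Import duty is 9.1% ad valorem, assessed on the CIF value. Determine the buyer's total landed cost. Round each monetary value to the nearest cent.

CIF: the seller pays costs through ocean freight and marine insurance to the destination port.
Already in the invoice (seller's account under CIF): export clearance, freight, insurance — exclude.
The CIF price already equals the CIF value: 181406.06
Import duty = 181406.06 × 9.1% = 16507.95
Buyer bears: delivery 1697.15 + duty 16507.95 = 18205.10
Landed cost = invoice 181406.06 + 18205.10 = 199611.16

Total landed cost: AUD 199611.16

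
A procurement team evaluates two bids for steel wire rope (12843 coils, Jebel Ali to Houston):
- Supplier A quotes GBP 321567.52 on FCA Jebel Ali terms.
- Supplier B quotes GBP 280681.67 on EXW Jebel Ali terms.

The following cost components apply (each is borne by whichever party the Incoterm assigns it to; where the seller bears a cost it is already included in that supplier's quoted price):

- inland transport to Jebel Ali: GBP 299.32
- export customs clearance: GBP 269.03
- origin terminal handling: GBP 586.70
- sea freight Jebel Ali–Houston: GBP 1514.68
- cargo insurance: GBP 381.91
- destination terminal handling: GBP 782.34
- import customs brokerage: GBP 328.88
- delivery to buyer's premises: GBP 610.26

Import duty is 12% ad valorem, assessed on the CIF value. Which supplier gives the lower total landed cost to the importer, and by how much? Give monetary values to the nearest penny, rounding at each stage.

Supplier A (FCA):
CIF value = FCA price + origin terminal + freight + insurance = 321567.52 + 586.70 + 1514.68 + 381.91 = 324050.81
Import duty = 324050.81 × 12% = 38886.10
Buyer bears (A): 586.70 + 1514.68 + 381.91 + 782.34 + 328.88 + 610.26 = 4204.77
Landed cost (A) = invoice 321567.52 + 4204.77 + duty 38886.10 = 364658.39
Supplier B (EXW):
CIF value = EXW price + inland to port + export clearance + origin terminal + freight + insurance = 280681.67 + 299.32 + 269.03 + 586.70 + 1514.68 + 381.91 = 283733.31
Import duty = 283733.31 × 12% = 34048.00
Buyer bears (B): 299.32 + 269.03 + 586.70 + 1514.68 + 381.91 + 782.34 + 328.88 + 610.26 = 4773.12
Landed cost (B) = invoice 280681.67 + 4773.12 + duty 34048.00 = 319502.79
Difference = |364658.39 − 319502.79| = 45155.60

Supplier B is cheaper by GBP 45155.60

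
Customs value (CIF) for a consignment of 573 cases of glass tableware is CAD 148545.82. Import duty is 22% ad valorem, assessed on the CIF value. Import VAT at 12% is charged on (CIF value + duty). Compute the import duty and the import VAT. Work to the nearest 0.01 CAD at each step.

Import duty = 148545.82 × 22% = 32680.08
VAT base = CIF + duty = 148545.82 + 32680.08 = 181225.90
Import VAT = 181225.90 × 12% = 21747.11

Import duty: CAD 32680.08; import VAT: CAD 21747.11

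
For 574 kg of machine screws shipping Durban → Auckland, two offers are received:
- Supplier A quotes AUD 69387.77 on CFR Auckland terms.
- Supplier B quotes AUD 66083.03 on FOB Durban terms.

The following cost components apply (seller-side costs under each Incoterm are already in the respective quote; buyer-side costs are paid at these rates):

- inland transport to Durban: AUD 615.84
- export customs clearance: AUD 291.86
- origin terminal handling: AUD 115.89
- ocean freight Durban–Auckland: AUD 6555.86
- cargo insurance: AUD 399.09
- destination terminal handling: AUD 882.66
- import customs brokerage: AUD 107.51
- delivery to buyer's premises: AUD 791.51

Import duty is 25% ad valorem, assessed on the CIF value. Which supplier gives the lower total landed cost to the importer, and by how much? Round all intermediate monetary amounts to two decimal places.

Supplier A is cheaper by AUD 4063.90

Supplier A (CFR):
CIF value = CFR price + insurance = 69387.77 + 399.09 = 69786.86
Import duty = 69786.86 × 25% = 17446.72
Buyer bears (A): 399.09 + 882.66 + 107.51 + 791.51 = 2180.77
Landed cost (A) = invoice 69387.77 + 2180.77 + duty 17446.72 = 89015.26
Supplier B (FOB):
CIF value = FOB price + freight + insurance = 66083.03 + 6555.86 + 399.09 = 73037.98
Import duty = 73037.98 × 25% = 18259.50
Buyer bears (B): 6555.86 + 399.09 + 882.66 + 107.51 + 791.51 = 8736.63
Landed cost (B) = invoice 66083.03 + 8736.63 + duty 18259.50 = 93079.16
Difference = |89015.26 − 93079.16| = 4063.90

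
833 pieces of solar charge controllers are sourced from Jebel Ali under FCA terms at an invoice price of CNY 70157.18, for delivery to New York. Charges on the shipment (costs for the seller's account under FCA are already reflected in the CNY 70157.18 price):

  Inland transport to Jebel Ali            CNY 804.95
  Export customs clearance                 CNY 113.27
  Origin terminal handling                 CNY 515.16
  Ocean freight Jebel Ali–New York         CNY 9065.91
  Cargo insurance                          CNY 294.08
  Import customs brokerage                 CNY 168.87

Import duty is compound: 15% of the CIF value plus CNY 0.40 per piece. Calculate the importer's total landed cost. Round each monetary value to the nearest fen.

Total landed cost: CNY 92539.25

FCA: the seller delivers export-cleared goods to the carrier; the buyer bears costs from that point.
Already in the invoice (seller's account under FCA): inland to port, export clearance — exclude.
CIF value = FCA price + origin terminal + freight + insurance = 70157.18 + 515.16 + 9065.91 + 294.08 = 80032.33
Ad valorem component: 80032.33 × 15% = 12004.85
Specific component: 833 × 0.40 = 333.20
Import duty = 12004.85 + 333.20 = 12338.05
Buyer bears: origin terminal 515.16 + freight 9065.91 + insurance 294.08 + brokerage 168.87 + duty 12338.05 = 22382.07
Landed cost = invoice 70157.18 + 22382.07 = 92539.25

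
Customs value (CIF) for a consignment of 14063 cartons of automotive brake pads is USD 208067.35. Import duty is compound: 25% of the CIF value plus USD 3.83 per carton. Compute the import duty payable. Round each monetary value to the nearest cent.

Ad valorem component: 208067.35 × 25% = 52016.84
Specific component: 14063 × 3.83 = 53861.29
Import duty = 52016.84 + 53861.29 = 105878.13

Import duty: USD 105878.13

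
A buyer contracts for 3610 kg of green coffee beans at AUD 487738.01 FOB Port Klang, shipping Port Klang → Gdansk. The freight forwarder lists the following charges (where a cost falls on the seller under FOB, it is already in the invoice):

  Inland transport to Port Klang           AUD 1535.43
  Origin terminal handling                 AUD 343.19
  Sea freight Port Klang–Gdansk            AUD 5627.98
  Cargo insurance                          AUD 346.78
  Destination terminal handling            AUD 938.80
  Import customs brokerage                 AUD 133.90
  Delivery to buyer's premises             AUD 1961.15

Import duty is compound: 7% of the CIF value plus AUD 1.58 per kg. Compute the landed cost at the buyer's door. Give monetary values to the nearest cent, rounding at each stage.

FOB: the seller bears costs until goods are on board at the origin port; the buyer bears freight, insurance and all costs thereafter.
Already in the invoice (seller's account under FOB): inland to port, origin terminal — exclude.
CIF value = FOB price + freight + insurance = 487738.01 + 5627.98 + 346.78 = 493712.77
Ad valorem component: 493712.77 × 7% = 34559.89
Specific component: 3610 × 1.58 = 5703.80
Import duty = 34559.89 + 5703.80 = 40263.69
Buyer bears: freight 5627.98 + insurance 346.78 + destination terminal 938.80 + brokerage 133.90 + delivery 1961.15 + duty 40263.69 = 49272.30
Landed cost = invoice 487738.01 + 49272.30 = 537010.31

Total landed cost: AUD 537010.31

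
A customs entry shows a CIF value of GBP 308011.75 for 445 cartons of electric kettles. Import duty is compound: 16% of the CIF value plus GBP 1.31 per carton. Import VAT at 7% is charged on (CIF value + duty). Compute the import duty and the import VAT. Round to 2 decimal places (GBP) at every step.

Ad valorem component: 308011.75 × 16% = 49281.88
Specific component: 445 × 1.31 = 582.95
Import duty = 49281.88 + 582.95 = 49864.83
VAT base = CIF + duty = 308011.75 + 49864.83 = 357876.58
Import VAT = 357876.58 × 7% = 25051.36

Import duty: GBP 49864.83; import VAT: GBP 25051.36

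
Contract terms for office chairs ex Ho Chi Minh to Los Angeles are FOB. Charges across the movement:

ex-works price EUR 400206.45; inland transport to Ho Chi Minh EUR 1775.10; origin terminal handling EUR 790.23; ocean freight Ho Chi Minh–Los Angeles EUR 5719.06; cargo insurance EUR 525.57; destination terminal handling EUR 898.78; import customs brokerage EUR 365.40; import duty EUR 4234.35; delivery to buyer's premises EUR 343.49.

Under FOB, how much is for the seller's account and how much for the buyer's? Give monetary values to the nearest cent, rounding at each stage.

Seller: EUR 402771.78; buyer: EUR 12086.65

FOB: the seller bears costs until goods are on board at the origin port; the buyer bears freight, insurance and all costs thereafter.
Seller's account: goods 400206.45 + inland to port 1775.10 + origin terminal 790.23 = 402771.78
Buyer's account: freight 5719.06 + insurance 525.57 + destination terminal 898.78 + brokerage 365.40 + duty 4234.35 + delivery 343.49 = 12086.65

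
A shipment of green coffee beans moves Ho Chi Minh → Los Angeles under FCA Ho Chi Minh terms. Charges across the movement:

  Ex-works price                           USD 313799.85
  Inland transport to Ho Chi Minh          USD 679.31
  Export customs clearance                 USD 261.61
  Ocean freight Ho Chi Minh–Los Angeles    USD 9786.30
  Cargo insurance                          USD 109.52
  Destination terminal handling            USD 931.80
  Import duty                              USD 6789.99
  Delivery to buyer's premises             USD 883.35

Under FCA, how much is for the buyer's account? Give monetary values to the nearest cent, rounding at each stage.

FCA: the seller delivers export-cleared goods to the carrier; the buyer bears costs from that point.
Seller's account: goods 313799.85 + inland to port 679.31 + export clearance 261.61 = 314740.77
Buyer's account: freight 9786.30 + insurance 109.52 + destination terminal 931.80 + duty 6789.99 + delivery 883.35 = 18500.96

Buyer's account: USD 18500.96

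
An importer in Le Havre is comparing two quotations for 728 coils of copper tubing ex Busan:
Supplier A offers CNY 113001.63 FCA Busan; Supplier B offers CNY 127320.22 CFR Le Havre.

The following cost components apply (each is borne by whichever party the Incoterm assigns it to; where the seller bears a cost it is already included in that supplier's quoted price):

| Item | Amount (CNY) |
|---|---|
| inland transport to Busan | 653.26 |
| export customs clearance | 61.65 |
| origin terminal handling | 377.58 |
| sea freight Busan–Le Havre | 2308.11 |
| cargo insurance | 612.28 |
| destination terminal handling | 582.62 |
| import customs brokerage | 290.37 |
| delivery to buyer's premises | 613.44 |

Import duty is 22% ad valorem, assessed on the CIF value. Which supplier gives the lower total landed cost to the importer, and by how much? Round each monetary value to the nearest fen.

Supplier A is cheaper by CNY 14192.14

Supplier A (FCA):
CIF value = FCA price + origin terminal + freight + insurance = 113001.63 + 377.58 + 2308.11 + 612.28 = 116299.60
Import duty = 116299.60 × 22% = 25585.91
Buyer bears (A): 377.58 + 2308.11 + 612.28 + 582.62 + 290.37 + 613.44 = 4784.40
Landed cost (A) = invoice 113001.63 + 4784.40 + duty 25585.91 = 143371.94
Supplier B (CFR):
CIF value = CFR price + insurance = 127320.22 + 612.28 = 127932.50
Import duty = 127932.50 × 22% = 28145.15
Buyer bears (B): 612.28 + 582.62 + 290.37 + 613.44 = 2098.71
Landed cost (B) = invoice 127320.22 + 2098.71 + duty 28145.15 = 157564.08
Difference = |143371.94 − 157564.08| = 14192.14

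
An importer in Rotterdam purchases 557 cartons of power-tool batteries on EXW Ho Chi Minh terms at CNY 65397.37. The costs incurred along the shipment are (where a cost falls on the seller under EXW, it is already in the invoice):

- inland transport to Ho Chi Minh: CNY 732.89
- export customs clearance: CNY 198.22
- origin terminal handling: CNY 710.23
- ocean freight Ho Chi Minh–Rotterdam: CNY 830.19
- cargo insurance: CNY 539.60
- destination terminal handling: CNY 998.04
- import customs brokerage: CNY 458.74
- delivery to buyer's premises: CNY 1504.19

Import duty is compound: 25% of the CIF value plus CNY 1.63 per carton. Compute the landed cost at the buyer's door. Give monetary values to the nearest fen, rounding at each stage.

Total landed cost: CNY 89379.51

EXW: the seller makes goods available at their premises; the buyer bears all onward costs.
CIF value = EXW price + inland to port + export clearance + origin terminal + freight + insurance = 65397.37 + 732.89 + 198.22 + 710.23 + 830.19 + 539.60 = 68408.50
Ad valorem component: 68408.50 × 25% = 17102.13
Specific component: 557 × 1.63 = 907.91
Import duty = 17102.13 + 907.91 = 18010.04
Buyer bears: inland to port 732.89 + export clearance 198.22 + origin terminal 710.23 + freight 830.19 + insurance 539.60 + destination terminal 998.04 + brokerage 458.74 + delivery 1504.19 + duty 18010.04 = 23982.14
Landed cost = invoice 65397.37 + 23982.14 = 89379.51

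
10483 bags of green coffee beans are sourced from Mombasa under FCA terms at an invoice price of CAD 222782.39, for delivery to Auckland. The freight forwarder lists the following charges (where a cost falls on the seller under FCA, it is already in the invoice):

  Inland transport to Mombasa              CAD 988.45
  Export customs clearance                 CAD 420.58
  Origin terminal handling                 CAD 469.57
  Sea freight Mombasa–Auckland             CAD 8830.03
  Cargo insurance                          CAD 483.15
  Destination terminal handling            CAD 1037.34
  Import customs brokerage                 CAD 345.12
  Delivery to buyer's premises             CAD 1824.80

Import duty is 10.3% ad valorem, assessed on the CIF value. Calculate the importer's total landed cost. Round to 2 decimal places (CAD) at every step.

Total landed cost: CAD 259726.61

FCA: the seller delivers export-cleared goods to the carrier; the buyer bears costs from that point.
Already in the invoice (seller's account under FCA): inland to port, export clearance — exclude.
CIF value = FCA price + origin terminal + freight + insurance = 222782.39 + 469.57 + 8830.03 + 483.15 = 232565.14
Import duty = 232565.14 × 10.3% = 23954.21
Buyer bears: origin terminal 469.57 + freight 8830.03 + insurance 483.15 + destination terminal 1037.34 + brokerage 345.12 + delivery 1824.80 + duty 23954.21 = 36944.22
Landed cost = invoice 222782.39 + 36944.22 = 259726.61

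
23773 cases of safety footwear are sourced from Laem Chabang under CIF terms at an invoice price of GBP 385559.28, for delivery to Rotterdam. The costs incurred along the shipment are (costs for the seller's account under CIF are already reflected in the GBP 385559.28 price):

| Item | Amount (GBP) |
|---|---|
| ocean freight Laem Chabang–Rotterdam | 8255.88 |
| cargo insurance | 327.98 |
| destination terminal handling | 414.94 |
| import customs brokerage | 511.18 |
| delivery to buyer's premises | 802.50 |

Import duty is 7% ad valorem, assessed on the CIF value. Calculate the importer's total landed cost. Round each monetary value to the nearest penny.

Total landed cost: GBP 414277.05

CIF: the seller pays costs through ocean freight and marine insurance to the destination port.
Already in the invoice (seller's account under CIF): freight, insurance — exclude.
The CIF price already equals the CIF value: 385559.28
Import duty = 385559.28 × 7% = 26989.15
Buyer bears: destination terminal 414.94 + brokerage 511.18 + delivery 802.50 + duty 26989.15 = 28717.77
Landed cost = invoice 385559.28 + 28717.77 = 414277.05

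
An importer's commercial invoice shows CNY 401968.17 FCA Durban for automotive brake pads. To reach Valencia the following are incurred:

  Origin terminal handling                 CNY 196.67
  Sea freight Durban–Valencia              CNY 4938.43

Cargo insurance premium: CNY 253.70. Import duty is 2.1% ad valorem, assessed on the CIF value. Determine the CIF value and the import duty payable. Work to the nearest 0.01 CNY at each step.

CIF value: CNY 407356.97; import duty: CNY 8554.50

CIF = FCA price + pre-shipment costs + freight + insurance
CIF = 401968.17 + 196.67 + 4938.43 + 253.70 = 407356.97
Import duty = 407356.97 × 2.1% = 8554.50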